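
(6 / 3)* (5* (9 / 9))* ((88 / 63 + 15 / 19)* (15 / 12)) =65425 / 2394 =27.33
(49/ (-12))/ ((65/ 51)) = -833/ 260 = -3.20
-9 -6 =-15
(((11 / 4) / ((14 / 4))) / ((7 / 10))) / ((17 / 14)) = 110 / 119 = 0.92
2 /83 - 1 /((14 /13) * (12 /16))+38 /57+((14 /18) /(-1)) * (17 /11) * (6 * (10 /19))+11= 2424991 /364287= 6.66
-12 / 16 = -3 / 4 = -0.75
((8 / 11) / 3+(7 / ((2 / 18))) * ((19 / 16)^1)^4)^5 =1474152449733207426912059196402975356893007 / 47311787058465621301391857287168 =31158249167.62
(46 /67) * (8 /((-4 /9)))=-828 /67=-12.36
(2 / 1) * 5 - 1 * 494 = -484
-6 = -6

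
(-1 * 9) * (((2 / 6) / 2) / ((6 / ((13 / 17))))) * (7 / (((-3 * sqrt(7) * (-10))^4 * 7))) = -0.00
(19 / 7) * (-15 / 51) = -95 / 119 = -0.80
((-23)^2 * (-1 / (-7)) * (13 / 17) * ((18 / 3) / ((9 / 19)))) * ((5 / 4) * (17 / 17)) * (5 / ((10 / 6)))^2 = 1959945 / 238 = 8235.06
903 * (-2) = -1806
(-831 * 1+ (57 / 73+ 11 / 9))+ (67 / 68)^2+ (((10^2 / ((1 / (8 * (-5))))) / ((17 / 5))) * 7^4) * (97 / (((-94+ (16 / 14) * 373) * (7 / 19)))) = -7910654388934013 / 3533156784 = -2238976.32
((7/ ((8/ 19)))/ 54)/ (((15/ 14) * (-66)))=-931/ 213840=-0.00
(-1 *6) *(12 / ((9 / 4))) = -32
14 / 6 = 7 / 3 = 2.33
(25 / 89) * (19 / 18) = 475 / 1602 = 0.30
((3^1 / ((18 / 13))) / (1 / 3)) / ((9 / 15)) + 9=19.83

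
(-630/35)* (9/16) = -81/8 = -10.12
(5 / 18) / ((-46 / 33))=-55 / 276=-0.20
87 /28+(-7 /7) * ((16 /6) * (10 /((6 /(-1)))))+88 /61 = 138259 /15372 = 8.99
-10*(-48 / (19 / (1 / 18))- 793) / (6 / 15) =1130225 / 57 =19828.51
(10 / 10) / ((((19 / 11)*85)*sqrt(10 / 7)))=11*sqrt(70) / 16150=0.01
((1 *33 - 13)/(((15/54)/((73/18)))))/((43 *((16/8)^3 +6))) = 146/301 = 0.49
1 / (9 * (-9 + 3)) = -1 / 54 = -0.02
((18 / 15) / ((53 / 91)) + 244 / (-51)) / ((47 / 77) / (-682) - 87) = 0.03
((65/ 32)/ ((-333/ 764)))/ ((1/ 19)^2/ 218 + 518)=-0.01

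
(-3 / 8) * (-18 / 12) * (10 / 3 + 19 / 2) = 231 / 32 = 7.22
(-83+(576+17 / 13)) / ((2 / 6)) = 19278 / 13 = 1482.92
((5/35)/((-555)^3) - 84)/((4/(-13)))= 1306771420513/4786708500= 273.00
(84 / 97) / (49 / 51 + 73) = 1071 / 91471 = 0.01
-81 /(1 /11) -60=-951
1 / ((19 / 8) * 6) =4 / 57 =0.07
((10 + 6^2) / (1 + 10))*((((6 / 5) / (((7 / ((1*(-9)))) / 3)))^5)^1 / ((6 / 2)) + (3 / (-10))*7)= -1715922492549 / 577740625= -2970.06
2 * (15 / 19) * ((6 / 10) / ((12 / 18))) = 27 / 19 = 1.42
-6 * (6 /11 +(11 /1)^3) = -87882 /11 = -7989.27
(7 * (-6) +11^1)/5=-31/5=-6.20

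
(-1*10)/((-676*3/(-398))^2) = -198005/514098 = -0.39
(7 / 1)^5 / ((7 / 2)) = 4802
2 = 2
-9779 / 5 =-1955.80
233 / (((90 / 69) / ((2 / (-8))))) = -5359 / 120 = -44.66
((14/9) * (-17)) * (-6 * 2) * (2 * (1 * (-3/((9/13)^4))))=-54380144/6561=-8288.39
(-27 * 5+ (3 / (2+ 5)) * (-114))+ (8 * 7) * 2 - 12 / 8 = -1027 / 14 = -73.36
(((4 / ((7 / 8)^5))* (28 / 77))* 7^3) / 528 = 32768 / 17787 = 1.84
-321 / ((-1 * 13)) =24.69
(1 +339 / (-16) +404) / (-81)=-2047 / 432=-4.74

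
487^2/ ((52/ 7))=1660183/ 52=31926.60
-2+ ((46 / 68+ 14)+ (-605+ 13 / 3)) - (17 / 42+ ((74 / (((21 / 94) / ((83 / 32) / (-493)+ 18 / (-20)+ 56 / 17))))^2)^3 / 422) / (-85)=303139683763945105795944783365801370694249909 / 44298817662823453868974080000000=6843064888802.81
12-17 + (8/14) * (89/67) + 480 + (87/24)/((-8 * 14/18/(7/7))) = 14262897/30016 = 475.18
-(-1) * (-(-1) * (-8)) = -8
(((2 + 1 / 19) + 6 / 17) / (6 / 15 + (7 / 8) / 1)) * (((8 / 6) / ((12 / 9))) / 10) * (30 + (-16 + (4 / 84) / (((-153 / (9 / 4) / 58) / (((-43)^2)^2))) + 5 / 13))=-95367829966 / 3640533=-26196.12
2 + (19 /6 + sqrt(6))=sqrt(6) + 31 /6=7.62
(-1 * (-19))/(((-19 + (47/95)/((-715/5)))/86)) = -11098945/129081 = -85.98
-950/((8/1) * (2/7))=-3325/8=-415.62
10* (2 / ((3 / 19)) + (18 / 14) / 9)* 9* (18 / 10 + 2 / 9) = 6994 / 3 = 2331.33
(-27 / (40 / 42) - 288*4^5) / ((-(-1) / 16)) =-23595228 / 5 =-4719045.60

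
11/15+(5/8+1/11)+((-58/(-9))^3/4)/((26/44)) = 478214207/4169880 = 114.68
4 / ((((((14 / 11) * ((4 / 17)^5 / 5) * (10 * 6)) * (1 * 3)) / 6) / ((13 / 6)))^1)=203039551 / 129024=1573.66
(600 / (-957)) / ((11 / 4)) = -0.23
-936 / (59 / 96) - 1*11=-90505 / 59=-1533.98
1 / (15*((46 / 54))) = 9 / 115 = 0.08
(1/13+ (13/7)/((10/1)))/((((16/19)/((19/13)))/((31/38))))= 140771/378560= 0.37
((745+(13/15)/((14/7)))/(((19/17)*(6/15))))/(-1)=-20009/12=-1667.42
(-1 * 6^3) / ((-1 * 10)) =108 / 5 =21.60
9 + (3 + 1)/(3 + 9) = 28/3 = 9.33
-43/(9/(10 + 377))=-1849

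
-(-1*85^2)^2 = -52200625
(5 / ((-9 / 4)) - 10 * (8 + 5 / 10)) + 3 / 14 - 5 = -11593 / 126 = -92.01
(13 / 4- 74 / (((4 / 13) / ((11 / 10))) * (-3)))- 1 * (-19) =3313 / 30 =110.43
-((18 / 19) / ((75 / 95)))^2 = -36 / 25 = -1.44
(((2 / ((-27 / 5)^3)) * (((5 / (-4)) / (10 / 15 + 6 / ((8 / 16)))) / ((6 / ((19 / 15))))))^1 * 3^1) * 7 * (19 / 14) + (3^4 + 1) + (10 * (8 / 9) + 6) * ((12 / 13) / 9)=341996027 / 4094064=83.53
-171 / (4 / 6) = -513 / 2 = -256.50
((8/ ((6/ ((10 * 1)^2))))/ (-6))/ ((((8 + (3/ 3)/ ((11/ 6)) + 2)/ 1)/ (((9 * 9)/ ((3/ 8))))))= -13200/ 29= -455.17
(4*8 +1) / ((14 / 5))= 165 / 14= 11.79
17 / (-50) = -17 / 50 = -0.34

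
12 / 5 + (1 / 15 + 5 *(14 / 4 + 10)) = 2099 / 30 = 69.97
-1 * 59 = -59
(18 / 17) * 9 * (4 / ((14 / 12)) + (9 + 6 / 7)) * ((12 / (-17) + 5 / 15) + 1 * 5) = 1185192 / 2023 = 585.86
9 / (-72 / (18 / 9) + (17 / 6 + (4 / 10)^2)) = -1350 / 4951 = -0.27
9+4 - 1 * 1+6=18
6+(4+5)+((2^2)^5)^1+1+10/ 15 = 3122/ 3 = 1040.67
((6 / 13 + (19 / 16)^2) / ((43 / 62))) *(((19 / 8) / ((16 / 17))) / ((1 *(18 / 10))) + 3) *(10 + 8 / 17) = 87149247581 / 700637184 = 124.39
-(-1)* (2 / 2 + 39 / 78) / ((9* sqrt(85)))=sqrt(85) / 510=0.02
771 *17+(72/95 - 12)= 1244097/95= 13095.76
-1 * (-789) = 789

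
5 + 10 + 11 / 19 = 296 / 19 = 15.58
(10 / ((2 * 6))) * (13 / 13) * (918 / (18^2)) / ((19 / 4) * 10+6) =0.04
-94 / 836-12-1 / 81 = -410521 / 33858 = -12.12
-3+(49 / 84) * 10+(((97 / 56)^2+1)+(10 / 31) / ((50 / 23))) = 10181489 / 1458240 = 6.98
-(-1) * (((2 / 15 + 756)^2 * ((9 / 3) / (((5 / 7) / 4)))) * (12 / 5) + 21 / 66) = 23052461.07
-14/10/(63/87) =-29/15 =-1.93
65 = 65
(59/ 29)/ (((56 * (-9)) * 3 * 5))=-59/ 219240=-0.00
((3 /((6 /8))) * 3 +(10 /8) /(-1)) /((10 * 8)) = 43 /320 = 0.13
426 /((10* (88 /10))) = 213 /44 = 4.84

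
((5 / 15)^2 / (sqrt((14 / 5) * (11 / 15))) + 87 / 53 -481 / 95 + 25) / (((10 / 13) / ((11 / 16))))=13 * sqrt(462) / 4032 + 15536521 / 805600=19.35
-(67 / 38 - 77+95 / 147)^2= -173608055569 / 31203396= -5563.76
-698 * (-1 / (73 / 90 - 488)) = -62820 / 43847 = -1.43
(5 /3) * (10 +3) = 65 /3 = 21.67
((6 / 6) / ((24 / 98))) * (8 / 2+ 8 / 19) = 343 / 19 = 18.05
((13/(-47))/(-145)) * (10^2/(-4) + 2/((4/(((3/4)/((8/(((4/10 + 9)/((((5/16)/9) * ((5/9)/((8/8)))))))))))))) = -14027/3407500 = -0.00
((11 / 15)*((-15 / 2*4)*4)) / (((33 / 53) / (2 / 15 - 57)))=361672 / 45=8037.16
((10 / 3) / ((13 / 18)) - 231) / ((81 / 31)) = -86.64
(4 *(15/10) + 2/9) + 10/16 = 6.85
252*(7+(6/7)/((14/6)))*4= 7426.29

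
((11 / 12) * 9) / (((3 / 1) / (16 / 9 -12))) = -253 / 9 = -28.11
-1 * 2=-2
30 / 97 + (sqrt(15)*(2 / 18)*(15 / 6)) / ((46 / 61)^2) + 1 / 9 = 367 / 873 + 18605*sqrt(15) / 38088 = 2.31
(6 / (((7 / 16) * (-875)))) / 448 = -0.00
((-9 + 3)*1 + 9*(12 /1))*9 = 918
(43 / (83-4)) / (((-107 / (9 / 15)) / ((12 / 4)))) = -387 / 42265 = -0.01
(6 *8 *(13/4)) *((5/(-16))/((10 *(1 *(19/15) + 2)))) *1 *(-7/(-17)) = -585/952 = -0.61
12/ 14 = 6/ 7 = 0.86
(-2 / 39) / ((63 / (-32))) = 64 / 2457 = 0.03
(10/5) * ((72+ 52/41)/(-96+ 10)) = -1.70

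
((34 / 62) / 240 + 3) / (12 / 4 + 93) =0.03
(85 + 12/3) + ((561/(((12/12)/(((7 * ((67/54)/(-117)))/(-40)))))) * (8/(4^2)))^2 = 2534002241809/28385510400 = 89.27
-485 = -485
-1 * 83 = -83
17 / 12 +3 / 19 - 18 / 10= -257 / 1140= -0.23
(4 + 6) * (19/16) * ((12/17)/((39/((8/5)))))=76/221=0.34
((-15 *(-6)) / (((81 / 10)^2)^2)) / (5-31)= -50000 / 62178597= -0.00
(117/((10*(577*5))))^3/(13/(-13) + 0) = -0.00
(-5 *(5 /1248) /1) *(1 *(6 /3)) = -25 /624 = -0.04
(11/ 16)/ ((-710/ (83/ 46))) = -913/ 522560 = -0.00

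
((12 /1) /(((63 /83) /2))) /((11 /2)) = 1328 /231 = 5.75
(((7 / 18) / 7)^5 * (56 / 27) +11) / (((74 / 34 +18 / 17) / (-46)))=-27428735629 / 175375530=-156.40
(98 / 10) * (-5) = -49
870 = 870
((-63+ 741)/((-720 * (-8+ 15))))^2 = 12769/705600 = 0.02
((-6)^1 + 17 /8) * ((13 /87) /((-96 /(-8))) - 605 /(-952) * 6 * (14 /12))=-4908757 /283968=-17.29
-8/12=-2/3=-0.67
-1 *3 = -3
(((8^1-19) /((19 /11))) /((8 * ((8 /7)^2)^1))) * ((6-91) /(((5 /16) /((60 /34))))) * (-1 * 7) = -622545 /304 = -2047.85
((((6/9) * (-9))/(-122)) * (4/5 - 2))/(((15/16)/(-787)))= 75552/1525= 49.54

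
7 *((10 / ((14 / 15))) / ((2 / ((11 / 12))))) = 275 / 8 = 34.38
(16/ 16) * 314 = 314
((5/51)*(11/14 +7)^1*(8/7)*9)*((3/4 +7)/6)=16895/1666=10.14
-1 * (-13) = 13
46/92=1/2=0.50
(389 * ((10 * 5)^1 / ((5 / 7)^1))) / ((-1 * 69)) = -394.64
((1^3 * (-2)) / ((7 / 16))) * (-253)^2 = -2048288 / 7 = -292612.57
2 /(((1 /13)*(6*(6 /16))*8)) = 13 /9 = 1.44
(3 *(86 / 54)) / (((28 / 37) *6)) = 1591 / 1512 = 1.05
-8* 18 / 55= -2.62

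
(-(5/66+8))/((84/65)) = -34645/5544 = -6.25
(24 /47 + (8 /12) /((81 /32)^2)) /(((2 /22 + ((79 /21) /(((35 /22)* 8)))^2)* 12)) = 1501856232800 /5226935054157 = 0.29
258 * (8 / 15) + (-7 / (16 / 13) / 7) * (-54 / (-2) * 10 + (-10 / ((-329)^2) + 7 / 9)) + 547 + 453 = 71511262597 / 77933520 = 917.59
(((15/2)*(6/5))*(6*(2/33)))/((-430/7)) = -126/2365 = -0.05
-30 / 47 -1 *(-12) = 534 / 47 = 11.36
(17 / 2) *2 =17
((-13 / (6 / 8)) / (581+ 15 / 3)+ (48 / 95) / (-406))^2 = 273012520036 / 287353860795225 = 0.00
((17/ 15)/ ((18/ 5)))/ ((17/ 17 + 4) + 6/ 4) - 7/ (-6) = 853/ 702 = 1.22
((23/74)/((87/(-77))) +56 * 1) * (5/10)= 358757/12876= 27.86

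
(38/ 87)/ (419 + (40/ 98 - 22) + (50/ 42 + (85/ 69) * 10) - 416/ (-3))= 21413/ 26943088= 0.00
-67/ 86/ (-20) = 0.04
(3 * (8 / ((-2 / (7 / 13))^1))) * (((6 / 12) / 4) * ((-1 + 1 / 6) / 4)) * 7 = 245 / 208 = 1.18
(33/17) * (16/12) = 44/17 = 2.59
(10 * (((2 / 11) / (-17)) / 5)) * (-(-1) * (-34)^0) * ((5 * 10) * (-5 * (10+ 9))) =101.60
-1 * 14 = -14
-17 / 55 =-0.31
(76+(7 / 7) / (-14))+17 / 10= 2717 / 35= 77.63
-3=-3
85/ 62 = 1.37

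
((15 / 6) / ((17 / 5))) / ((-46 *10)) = -5 / 3128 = -0.00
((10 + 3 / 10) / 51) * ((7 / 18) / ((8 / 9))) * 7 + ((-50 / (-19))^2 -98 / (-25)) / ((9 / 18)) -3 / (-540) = 985996361 / 44186400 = 22.31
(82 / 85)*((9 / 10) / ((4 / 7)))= 1.52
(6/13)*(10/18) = 10/39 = 0.26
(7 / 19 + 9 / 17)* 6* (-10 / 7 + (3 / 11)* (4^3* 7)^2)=431384280 / 1463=294862.80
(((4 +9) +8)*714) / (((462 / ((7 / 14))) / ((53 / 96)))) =6307 / 704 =8.96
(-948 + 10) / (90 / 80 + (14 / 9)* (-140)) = 67536 / 15599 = 4.33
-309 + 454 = 145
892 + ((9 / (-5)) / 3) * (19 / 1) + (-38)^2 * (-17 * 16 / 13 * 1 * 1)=-1906601 / 65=-29332.32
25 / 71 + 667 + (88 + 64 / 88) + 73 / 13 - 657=1062966 / 10153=104.69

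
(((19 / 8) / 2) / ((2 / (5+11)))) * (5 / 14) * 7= 95 / 4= 23.75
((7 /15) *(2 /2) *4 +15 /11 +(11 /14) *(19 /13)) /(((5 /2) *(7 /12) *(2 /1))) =262982 /175175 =1.50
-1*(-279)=279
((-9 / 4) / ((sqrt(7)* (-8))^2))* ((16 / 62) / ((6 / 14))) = -3 / 992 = -0.00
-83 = -83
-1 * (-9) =9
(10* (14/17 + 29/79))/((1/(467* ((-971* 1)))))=-7250777430/1343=-5398940.75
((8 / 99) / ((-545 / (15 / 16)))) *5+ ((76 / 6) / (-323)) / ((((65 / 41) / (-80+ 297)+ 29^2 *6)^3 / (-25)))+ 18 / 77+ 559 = 559.23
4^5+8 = 1032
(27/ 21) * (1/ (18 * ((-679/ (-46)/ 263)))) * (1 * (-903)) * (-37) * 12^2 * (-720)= -2993436207360/ 679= -4408595298.03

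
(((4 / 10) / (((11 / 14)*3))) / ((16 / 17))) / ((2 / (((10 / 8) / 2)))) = 119 / 2112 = 0.06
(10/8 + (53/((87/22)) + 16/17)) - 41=-150305/5916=-25.41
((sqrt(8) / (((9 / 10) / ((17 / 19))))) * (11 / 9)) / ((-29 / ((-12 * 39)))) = 194480 * sqrt(2) / 4959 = 55.46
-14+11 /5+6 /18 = -172 /15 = -11.47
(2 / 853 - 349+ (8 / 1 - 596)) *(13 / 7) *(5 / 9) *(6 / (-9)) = 103903670 / 161217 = 644.50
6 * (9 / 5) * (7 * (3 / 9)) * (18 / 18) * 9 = 1134 / 5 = 226.80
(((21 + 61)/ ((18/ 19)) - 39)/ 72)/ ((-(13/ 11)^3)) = -0.40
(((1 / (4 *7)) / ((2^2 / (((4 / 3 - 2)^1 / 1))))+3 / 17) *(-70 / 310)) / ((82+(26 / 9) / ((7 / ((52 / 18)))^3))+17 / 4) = -365318667 / 820247926306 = -0.00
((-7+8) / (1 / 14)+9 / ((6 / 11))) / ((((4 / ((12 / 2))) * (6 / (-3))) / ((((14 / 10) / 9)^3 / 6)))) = -20923 / 1458000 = -0.01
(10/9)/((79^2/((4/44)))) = 0.00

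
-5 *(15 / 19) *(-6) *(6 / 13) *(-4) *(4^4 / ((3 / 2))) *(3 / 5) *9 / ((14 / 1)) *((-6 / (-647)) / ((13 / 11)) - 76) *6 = 2726501990400 / 2077517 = 1312384.92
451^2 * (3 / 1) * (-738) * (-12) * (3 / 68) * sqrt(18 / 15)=4052968326 * sqrt(30) / 85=261164962.00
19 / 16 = 1.19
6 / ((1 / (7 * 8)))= 336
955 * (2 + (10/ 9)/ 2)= 21965/ 9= 2440.56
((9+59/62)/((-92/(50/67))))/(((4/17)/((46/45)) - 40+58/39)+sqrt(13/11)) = 155948091975 * sqrt(143)/31118979102525788+16417788462075/7779744775631447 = 0.00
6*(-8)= -48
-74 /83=-0.89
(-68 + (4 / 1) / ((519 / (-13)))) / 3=-35344 / 1557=-22.70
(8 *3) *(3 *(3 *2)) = 432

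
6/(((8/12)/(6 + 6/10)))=297/5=59.40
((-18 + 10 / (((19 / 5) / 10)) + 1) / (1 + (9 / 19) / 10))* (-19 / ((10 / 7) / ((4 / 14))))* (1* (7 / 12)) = -7847 / 398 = -19.72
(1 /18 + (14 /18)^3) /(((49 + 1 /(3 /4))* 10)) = 767 /733860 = 0.00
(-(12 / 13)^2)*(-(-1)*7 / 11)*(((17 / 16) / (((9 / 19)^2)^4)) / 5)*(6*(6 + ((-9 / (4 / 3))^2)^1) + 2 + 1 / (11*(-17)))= -55377675615956183 / 3912277323240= -14154.84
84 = 84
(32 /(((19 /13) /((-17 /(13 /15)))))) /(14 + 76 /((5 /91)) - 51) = -40800 /127889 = -0.32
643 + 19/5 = 3234/5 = 646.80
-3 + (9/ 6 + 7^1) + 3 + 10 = 37/ 2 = 18.50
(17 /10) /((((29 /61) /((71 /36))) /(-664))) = -6111041 /1305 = -4682.79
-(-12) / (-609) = -4 / 203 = -0.02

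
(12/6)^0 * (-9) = -9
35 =35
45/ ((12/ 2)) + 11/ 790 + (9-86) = -27447/ 395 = -69.49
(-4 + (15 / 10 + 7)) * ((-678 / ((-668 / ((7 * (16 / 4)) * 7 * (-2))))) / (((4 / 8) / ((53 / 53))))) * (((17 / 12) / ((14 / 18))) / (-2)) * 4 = 2178414 / 167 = 13044.40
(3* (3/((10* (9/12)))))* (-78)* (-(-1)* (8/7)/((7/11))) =-41184/245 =-168.10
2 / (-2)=-1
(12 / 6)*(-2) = -4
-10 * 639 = -6390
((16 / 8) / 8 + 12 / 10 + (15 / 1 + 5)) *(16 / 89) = 1716 / 445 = 3.86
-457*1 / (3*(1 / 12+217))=-1828 / 2605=-0.70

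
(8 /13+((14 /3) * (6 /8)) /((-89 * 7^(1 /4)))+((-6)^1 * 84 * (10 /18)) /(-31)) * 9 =34992 /403 - 9 * 7^(3 /4) /178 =86.61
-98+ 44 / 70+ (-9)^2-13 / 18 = -10769 / 630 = -17.09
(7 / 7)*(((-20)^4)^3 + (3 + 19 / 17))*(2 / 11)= 139264000000000140 / 187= 744727272727273.48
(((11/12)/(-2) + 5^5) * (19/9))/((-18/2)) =-1424791/1944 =-732.92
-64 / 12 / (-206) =8 / 309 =0.03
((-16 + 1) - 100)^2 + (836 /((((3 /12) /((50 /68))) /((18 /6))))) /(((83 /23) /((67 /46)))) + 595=23700920 /1411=16797.25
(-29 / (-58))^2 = 0.25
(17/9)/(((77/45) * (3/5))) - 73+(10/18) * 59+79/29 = -716624/20097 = -35.66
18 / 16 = 9 / 8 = 1.12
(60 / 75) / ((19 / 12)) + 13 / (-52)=97 / 380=0.26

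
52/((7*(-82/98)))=-364/41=-8.88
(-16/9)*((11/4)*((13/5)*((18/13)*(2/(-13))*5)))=176/13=13.54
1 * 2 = 2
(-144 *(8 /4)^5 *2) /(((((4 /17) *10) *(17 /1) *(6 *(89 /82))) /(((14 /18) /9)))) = -36736 /12015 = -3.06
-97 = -97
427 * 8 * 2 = 6832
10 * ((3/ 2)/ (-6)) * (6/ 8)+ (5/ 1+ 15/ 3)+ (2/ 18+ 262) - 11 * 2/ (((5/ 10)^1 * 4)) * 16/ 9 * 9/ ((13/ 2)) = 227597/ 936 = 243.16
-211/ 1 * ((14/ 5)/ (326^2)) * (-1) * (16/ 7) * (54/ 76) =22788/ 2524055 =0.01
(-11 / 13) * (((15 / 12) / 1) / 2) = -55 / 104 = -0.53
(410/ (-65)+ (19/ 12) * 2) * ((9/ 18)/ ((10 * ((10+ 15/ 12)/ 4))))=-98/ 1755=-0.06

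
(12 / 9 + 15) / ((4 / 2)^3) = 49 / 24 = 2.04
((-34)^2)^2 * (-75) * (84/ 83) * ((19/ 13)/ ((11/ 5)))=-67385381.75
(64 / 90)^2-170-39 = -422201 / 2025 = -208.49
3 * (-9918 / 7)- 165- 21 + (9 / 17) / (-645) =-113509701 / 25585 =-4436.57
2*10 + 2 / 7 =142 / 7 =20.29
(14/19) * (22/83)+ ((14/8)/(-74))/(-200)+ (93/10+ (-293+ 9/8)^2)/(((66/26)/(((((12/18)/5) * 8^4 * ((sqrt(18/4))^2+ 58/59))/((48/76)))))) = 260330942344664332781/1635919243200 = 159134348.12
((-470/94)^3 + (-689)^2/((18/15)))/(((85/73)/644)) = 11155265926/51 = 218730704.43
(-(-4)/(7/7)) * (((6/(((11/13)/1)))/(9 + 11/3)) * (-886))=-1983.96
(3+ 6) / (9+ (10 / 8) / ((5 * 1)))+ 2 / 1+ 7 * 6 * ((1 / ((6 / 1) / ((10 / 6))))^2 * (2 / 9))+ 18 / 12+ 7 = 219257 / 17982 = 12.19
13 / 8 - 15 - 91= -104.38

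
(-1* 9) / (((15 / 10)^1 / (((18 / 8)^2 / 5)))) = -243 / 40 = -6.08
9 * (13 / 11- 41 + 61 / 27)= -11155 / 33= -338.03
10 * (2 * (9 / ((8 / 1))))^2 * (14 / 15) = 189 / 4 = 47.25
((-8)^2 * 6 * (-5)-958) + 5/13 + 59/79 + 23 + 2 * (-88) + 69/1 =-3040812/1027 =-2960.87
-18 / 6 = -3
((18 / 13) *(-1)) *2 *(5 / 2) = -90 / 13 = -6.92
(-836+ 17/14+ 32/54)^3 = -31352719224953125/54010152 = -580496778.18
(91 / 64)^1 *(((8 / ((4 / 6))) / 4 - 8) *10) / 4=-2275 / 128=-17.77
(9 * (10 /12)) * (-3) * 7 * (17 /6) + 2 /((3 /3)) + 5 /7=-12419 /28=-443.54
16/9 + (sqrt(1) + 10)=115/9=12.78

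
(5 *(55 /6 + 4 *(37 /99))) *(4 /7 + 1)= 10555 /126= 83.77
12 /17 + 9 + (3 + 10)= 386 /17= 22.71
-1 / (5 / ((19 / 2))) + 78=761 / 10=76.10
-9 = -9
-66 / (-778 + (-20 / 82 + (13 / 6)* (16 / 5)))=20295 / 237178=0.09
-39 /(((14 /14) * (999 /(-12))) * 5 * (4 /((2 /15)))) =26 /8325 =0.00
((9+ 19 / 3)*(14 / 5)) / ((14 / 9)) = 138 / 5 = 27.60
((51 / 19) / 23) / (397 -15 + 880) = 51 / 551494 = 0.00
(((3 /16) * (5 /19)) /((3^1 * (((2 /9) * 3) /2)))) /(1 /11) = 0.54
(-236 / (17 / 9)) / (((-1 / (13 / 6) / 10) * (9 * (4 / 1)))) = 3835 / 51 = 75.20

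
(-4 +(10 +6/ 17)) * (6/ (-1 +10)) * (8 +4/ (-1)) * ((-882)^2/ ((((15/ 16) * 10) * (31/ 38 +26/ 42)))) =476761614336/ 486625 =979731.03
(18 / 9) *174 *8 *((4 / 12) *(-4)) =-3712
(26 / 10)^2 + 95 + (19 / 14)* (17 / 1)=43691 / 350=124.83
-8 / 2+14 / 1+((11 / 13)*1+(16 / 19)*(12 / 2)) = 3927 / 247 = 15.90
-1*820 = -820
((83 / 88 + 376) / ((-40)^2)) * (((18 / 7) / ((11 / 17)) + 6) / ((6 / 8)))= 66342 / 21175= 3.13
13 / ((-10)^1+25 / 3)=-39 / 5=-7.80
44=44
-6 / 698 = -0.01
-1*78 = -78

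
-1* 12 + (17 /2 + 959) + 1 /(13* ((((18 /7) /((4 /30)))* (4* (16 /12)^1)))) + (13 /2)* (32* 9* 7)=131596927 /9360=14059.50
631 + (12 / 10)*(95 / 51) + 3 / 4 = 43111 / 68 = 633.99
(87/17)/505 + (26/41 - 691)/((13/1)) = -242952054/4575805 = -53.09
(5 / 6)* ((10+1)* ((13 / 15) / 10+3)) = 5093 / 180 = 28.29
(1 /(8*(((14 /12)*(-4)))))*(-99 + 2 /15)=1483 /560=2.65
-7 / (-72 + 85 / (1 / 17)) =-7 / 1373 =-0.01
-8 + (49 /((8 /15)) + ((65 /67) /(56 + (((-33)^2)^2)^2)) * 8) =83.88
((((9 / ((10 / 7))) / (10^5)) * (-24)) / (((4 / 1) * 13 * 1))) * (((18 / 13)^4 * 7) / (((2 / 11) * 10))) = -95482233 / 232058125000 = -0.00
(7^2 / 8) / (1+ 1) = 49 / 16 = 3.06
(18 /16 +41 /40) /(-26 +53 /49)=-2107 /24420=-0.09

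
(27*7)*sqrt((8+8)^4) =48384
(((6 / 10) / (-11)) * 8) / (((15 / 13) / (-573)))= 59592 / 275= 216.70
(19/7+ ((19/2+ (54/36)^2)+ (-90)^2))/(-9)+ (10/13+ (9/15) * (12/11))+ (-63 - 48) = -20243891/20020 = -1011.18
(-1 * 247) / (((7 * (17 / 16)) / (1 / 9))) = -3952 / 1071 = -3.69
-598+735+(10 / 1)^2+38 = 275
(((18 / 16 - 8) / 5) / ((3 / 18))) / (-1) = 33 / 4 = 8.25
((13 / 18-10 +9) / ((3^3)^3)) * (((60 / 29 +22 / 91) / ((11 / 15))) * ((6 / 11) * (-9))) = 152450 / 698350653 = 0.00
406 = 406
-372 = -372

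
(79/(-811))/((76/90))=-3555/30818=-0.12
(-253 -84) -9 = -346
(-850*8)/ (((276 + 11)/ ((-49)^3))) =114287600/ 41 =2787502.44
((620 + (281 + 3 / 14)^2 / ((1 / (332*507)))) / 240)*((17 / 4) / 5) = 11088321839773 / 235200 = 47144225.51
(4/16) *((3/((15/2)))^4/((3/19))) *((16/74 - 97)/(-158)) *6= 272156/1826875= 0.15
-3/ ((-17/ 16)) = 48/ 17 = 2.82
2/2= 1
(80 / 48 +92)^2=8773.44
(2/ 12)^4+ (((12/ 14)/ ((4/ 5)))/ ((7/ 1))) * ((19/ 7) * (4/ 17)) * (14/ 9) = 164993/ 1079568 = 0.15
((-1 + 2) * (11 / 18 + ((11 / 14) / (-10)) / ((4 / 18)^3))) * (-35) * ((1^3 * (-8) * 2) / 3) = -66011 / 54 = -1222.43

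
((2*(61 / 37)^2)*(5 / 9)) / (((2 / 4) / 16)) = 1190720 / 12321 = 96.64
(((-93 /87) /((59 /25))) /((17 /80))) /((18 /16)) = -496000 /261783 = -1.89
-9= -9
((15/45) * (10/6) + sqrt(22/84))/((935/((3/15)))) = 0.00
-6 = -6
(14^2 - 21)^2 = 30625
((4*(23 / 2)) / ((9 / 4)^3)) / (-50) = -1472 / 18225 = -0.08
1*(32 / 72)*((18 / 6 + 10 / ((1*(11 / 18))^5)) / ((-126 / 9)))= -12919222 / 3382071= -3.82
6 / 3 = 2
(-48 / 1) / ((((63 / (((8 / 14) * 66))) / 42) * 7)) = -8448 / 49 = -172.41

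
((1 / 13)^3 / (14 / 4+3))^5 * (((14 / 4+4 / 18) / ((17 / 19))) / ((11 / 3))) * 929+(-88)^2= 82564860544171746989154965456 / 10661784677708128485167361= 7744.00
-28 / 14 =-2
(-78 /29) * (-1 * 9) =702 /29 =24.21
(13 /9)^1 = 13 /9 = 1.44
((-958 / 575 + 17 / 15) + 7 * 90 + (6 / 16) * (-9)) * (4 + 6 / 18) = 112320949 / 41400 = 2713.07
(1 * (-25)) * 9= -225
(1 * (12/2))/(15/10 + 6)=4/5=0.80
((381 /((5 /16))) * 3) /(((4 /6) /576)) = 15800832 /5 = 3160166.40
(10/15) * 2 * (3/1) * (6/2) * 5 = 60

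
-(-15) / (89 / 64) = 960 / 89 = 10.79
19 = 19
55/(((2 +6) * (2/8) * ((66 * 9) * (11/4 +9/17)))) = 85/6021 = 0.01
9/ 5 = 1.80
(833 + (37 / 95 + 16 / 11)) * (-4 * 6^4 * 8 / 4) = -8655662.79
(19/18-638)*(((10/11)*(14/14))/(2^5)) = -57325/3168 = -18.10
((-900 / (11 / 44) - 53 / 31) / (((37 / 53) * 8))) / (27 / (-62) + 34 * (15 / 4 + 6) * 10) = -5917609 / 30414444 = -0.19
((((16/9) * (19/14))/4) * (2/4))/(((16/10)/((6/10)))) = 19/168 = 0.11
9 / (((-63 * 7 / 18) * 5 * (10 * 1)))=-9 / 1225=-0.01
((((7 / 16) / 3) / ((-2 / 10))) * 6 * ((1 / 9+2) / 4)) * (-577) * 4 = 383705 / 72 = 5329.24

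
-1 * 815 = -815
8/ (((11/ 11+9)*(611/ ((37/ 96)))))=37/ 73320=0.00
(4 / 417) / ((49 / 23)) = 92 / 20433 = 0.00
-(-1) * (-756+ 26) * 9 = -6570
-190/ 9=-21.11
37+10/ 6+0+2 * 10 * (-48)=-2764/ 3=-921.33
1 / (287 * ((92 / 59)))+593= 15657631 / 26404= 593.00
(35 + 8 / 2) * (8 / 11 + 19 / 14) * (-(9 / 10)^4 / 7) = -82137159 / 10780000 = -7.62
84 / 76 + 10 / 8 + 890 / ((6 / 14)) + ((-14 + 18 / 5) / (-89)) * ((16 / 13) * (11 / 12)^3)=1898539241 / 913140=2079.13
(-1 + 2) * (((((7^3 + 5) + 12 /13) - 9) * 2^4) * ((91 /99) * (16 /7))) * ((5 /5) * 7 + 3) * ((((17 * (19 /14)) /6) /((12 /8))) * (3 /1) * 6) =5272702.34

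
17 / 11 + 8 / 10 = 129 / 55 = 2.35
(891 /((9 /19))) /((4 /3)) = 5643 /4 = 1410.75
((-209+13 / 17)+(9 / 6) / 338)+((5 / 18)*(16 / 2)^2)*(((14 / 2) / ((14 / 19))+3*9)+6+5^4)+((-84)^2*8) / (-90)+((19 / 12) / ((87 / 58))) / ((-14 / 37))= 19961377207 / 1809990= 11028.45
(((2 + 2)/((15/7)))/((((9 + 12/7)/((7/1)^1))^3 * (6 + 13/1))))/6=1647086/360703125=0.00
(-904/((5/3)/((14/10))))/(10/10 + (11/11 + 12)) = -1356/25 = -54.24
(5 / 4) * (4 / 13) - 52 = -671 / 13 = -51.62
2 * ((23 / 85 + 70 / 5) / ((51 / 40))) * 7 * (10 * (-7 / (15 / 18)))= -3803968 / 289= -13162.52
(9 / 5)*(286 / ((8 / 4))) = 1287 / 5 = 257.40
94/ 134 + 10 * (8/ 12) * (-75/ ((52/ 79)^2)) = -52236603/ 45292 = -1153.33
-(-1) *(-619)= -619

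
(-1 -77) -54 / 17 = -1380 / 17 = -81.18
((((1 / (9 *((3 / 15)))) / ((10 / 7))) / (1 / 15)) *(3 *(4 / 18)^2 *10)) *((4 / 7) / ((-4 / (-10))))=1000 / 81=12.35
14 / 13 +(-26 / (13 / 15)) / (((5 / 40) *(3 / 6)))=-6226 / 13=-478.92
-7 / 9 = -0.78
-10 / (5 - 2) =-10 / 3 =-3.33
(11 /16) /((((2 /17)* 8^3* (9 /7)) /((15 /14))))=935 /98304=0.01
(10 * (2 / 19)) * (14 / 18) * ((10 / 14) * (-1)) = -100 / 171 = -0.58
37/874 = 0.04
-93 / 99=-31 / 33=-0.94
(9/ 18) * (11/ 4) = 1.38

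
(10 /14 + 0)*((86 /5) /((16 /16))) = 86 /7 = 12.29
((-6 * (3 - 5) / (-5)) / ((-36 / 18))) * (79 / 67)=474 / 335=1.41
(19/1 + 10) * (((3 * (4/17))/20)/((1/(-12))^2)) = 12528/85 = 147.39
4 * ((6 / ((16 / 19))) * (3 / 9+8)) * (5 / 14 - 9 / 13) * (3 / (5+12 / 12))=-28975 / 728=-39.80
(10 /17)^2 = 100 /289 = 0.35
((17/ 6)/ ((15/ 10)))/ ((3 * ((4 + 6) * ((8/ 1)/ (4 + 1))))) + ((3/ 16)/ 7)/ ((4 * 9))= 485/ 12096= 0.04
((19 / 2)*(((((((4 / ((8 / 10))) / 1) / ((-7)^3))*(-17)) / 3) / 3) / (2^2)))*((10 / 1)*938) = 613.41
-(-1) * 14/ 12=7/ 6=1.17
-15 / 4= -3.75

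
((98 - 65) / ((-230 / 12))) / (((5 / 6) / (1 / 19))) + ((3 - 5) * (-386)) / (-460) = -19523 / 10925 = -1.79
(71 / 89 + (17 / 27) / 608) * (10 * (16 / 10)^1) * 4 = 51.12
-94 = -94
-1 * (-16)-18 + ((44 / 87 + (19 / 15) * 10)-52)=-1184 / 29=-40.83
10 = 10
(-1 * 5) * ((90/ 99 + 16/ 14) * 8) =-6320/ 77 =-82.08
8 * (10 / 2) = 40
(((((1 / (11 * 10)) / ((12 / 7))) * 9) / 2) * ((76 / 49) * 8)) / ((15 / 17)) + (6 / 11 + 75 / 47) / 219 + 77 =510840976 / 6604675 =77.35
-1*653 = -653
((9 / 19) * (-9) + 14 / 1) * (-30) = -5550 / 19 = -292.11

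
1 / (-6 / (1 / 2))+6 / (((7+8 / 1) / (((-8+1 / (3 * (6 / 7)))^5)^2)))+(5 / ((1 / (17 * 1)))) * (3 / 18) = 2329194173273592215569 / 8926168066560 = 260939986.33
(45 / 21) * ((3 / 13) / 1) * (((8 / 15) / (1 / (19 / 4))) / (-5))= -114 / 455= -0.25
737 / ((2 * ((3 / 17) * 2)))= 12529 / 12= 1044.08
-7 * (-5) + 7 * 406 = 2877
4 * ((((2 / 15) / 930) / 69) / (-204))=-1 / 24545025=-0.00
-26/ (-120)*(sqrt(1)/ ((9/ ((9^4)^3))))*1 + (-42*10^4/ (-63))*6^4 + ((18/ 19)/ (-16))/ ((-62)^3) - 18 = 1233104512452177501/ 181129280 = 6807869563.95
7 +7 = 14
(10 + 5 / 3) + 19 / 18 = 12.72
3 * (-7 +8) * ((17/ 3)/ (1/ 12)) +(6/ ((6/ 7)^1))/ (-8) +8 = 1689/ 8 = 211.12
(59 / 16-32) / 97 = -453 / 1552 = -0.29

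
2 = 2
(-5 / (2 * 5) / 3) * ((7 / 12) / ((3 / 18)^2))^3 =-3087 / 2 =-1543.50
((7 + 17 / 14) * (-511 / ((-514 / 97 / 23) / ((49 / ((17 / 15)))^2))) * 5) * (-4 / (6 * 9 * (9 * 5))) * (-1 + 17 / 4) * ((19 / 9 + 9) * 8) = -1461489810462500 / 18048339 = -80976416.19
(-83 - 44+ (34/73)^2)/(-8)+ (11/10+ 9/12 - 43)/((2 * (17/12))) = 4799091/3623720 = 1.32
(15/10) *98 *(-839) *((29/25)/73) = -3576657/1825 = -1959.81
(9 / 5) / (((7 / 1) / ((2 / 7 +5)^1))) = 333 / 245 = 1.36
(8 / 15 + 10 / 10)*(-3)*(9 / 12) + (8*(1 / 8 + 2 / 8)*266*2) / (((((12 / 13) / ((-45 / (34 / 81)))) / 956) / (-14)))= 843487116027 / 340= 2480844458.90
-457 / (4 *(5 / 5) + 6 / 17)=-7769 / 74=-104.99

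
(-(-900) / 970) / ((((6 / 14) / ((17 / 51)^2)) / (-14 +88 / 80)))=-301 / 97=-3.10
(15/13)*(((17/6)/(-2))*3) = -255/52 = -4.90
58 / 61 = 0.95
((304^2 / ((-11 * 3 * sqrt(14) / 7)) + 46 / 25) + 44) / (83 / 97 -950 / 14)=-389067 / 568675 + 15687616 * sqrt(14) / 750651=77.51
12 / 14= 6 / 7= 0.86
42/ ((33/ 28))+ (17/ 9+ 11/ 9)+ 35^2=125111/ 99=1263.75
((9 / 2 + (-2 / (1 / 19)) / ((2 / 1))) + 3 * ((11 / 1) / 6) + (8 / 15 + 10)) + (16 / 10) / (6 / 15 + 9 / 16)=3691 / 1155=3.20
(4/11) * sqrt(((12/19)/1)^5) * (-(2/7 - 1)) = 5760 * sqrt(57)/528143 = 0.08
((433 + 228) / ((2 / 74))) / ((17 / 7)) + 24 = 171607 / 17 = 10094.53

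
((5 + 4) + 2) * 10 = 110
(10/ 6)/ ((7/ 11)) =55/ 21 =2.62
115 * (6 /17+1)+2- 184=-449 /17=-26.41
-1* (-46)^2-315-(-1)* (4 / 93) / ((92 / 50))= -5199859 / 2139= -2430.98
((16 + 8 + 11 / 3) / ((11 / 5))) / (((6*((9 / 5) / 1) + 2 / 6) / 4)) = 8300 / 1837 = 4.52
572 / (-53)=-572 / 53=-10.79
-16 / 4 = -4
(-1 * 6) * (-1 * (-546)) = -3276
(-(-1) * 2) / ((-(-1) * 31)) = 2 / 31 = 0.06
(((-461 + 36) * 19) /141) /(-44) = 8075 /6204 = 1.30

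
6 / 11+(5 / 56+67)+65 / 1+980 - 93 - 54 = 965.63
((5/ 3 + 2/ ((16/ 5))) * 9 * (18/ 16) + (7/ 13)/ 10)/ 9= 96749/ 37440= 2.58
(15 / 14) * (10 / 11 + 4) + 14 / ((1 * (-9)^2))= 33883 / 6237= 5.43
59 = 59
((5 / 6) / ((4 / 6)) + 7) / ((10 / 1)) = 33 / 40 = 0.82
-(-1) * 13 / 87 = 13 / 87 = 0.15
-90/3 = -30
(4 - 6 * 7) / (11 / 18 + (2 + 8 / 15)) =-3420 / 283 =-12.08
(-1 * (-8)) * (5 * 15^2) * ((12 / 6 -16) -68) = -738000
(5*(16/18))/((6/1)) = 20/27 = 0.74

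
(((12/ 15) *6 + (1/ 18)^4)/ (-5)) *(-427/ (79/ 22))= 11833758013/ 103663800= 114.16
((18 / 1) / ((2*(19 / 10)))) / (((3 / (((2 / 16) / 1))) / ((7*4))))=105 / 19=5.53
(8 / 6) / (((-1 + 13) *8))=1 / 72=0.01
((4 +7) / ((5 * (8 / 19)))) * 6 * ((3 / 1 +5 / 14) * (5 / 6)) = 9823 / 112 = 87.71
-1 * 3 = -3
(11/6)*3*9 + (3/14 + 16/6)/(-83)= 86218/1743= 49.47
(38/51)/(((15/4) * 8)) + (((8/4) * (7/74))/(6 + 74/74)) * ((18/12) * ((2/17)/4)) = 2947/113220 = 0.03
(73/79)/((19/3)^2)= 657/28519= 0.02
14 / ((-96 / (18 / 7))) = -3 / 8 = -0.38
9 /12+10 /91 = 313 /364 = 0.86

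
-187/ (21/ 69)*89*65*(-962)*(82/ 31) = 1962735285940/ 217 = 9044863068.85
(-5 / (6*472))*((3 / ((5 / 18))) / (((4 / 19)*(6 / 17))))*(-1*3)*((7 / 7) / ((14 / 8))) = 2907 / 6608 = 0.44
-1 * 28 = -28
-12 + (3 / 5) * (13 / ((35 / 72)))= 708 / 175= 4.05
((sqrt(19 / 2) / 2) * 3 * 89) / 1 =267 * sqrt(38) / 4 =411.47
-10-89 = -99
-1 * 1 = -1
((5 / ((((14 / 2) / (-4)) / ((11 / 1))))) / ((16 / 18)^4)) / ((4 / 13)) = -4691115 / 28672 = -163.61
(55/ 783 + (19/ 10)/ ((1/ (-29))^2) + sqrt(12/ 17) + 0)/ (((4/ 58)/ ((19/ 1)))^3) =167284151* sqrt(51)/ 68 + 72175075748833/ 2160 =33431955270.63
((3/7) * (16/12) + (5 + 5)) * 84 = 888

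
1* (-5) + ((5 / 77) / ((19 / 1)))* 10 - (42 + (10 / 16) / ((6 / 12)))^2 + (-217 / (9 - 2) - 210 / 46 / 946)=-1906.53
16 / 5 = 3.20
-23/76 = -0.30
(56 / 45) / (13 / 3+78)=56 / 3705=0.02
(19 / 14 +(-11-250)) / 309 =-3635 / 4326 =-0.84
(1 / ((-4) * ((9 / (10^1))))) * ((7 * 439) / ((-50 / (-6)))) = -3073 / 30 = -102.43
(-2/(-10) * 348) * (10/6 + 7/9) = 2552/15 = 170.13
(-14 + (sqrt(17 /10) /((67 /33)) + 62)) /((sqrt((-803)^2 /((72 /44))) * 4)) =0.02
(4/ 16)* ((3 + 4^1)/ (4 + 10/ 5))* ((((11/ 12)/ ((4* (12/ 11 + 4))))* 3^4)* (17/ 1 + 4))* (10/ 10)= 22869/ 1024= 22.33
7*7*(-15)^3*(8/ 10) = -132300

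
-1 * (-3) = 3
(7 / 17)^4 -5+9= 336485 / 83521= 4.03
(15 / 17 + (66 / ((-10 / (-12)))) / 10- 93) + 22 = -26434 / 425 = -62.20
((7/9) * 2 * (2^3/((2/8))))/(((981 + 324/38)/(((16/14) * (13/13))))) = 9728/169209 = 0.06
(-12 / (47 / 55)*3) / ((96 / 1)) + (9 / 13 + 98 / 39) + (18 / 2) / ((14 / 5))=613895 / 102648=5.98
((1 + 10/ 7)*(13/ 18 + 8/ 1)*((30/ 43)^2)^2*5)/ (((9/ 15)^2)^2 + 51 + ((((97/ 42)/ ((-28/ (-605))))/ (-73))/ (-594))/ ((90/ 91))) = 639162778500000000/ 1302370424291931023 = 0.49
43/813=0.05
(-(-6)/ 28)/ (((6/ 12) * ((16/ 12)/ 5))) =45/ 28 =1.61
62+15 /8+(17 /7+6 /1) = 4049 /56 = 72.30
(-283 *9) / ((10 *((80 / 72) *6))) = -7641 / 200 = -38.20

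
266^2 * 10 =707560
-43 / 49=-0.88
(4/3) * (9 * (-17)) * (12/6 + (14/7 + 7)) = -2244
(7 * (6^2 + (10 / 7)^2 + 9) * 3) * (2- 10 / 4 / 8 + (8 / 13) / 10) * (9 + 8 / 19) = 450306183 / 27664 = 16277.70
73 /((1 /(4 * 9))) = 2628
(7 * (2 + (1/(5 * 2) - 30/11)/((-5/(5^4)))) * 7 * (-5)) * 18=-16028145/11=-1457104.09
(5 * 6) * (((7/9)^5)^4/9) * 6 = 1595845325952240020/12157665459056928801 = 0.13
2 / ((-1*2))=-1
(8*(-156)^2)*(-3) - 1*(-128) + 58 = -583878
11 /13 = 0.85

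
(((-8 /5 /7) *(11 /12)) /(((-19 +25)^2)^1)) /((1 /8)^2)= -352 /945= -0.37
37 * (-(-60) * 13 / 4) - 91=7124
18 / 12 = 3 / 2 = 1.50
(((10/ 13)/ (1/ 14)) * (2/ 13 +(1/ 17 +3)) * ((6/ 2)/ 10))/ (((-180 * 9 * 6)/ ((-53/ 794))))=26341/ 369548244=0.00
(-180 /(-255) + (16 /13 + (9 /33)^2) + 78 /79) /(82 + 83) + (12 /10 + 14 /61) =30781596173 /21262705035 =1.45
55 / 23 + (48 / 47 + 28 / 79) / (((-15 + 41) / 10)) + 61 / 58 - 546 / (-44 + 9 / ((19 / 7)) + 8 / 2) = 846262240673 / 44880419662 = 18.86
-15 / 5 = -3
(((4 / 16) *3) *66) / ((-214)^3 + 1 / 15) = -1485 / 294010318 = -0.00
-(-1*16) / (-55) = -16 / 55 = -0.29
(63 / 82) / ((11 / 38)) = 1197 / 451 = 2.65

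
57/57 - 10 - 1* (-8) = -1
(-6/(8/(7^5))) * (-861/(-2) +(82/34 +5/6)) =-371787647/68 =-5467465.40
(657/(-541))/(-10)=657/5410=0.12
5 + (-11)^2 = 126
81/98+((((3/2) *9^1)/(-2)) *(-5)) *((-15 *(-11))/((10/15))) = 3274749/392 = 8353.95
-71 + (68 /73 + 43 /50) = -252611 /3650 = -69.21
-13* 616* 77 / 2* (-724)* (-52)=-11607179584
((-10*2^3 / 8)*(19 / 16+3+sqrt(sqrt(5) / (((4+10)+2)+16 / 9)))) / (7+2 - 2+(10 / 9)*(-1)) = -3015 / 424 - 27*sqrt(2)*5^(3 / 4) / 212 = -7.71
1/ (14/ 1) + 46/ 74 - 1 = -159/ 518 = -0.31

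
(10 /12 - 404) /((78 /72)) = -4838 /13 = -372.15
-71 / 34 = -2.09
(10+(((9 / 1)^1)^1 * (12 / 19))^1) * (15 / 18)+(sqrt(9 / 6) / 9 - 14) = -53 / 57+sqrt(6) / 18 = -0.79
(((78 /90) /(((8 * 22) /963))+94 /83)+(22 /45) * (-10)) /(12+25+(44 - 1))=647951 /52588800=0.01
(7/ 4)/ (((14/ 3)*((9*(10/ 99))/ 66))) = 1089/ 40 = 27.22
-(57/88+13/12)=-457/264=-1.73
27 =27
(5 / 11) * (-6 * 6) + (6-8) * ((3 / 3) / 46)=-4151 / 253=-16.41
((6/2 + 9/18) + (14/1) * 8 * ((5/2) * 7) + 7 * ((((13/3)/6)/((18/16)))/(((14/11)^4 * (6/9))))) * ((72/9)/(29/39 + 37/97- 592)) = -183679934581/6900309360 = -26.62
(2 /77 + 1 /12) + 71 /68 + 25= 205409 /7854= 26.15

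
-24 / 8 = -3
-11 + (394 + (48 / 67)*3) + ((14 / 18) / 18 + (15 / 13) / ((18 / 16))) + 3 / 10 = 136346194 / 352755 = 386.52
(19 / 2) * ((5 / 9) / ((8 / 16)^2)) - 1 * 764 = -6686 / 9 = -742.89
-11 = -11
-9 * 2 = -18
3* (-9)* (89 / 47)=-51.13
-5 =-5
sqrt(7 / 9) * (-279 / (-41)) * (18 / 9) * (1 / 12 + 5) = 1891 * sqrt(7) / 82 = 61.01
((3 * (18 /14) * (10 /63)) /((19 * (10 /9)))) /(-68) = -27 /63308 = -0.00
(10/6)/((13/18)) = 30/13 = 2.31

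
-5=-5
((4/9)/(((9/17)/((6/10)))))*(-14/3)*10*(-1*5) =9520/81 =117.53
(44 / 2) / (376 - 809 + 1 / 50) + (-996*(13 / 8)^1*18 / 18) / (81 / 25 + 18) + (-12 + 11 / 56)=-18895260953 / 214584888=-88.05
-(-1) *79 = 79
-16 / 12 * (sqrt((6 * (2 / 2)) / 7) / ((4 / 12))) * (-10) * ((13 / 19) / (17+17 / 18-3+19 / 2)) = 1.04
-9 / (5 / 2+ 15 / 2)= -9 / 10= -0.90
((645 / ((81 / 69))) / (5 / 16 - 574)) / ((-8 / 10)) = 98900 / 82611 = 1.20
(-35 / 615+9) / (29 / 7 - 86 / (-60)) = 77000 / 48011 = 1.60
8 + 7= 15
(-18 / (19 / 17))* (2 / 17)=-36 / 19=-1.89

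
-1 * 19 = -19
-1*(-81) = 81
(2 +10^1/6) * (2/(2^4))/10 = 11/240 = 0.05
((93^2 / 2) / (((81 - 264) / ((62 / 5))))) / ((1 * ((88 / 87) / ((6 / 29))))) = -804357 / 13420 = -59.94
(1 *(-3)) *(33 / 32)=-99 / 32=-3.09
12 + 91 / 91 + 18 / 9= 15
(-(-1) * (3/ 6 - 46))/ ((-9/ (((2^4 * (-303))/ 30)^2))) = 29705312/ 225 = 132023.61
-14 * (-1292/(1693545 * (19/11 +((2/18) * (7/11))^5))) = 4095597148236/662345795386405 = 0.01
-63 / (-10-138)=63 / 148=0.43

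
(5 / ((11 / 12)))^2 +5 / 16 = 58205 / 1936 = 30.06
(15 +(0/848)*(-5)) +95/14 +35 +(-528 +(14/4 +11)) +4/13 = -41533/91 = -456.41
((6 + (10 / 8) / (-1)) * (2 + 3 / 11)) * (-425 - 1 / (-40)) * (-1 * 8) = 1614905 / 44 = 36702.39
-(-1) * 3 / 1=3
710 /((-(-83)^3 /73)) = 51830 /571787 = 0.09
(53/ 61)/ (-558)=-53/ 34038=-0.00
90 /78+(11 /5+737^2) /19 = 28589.11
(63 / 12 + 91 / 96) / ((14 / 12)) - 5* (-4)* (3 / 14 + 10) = 23475 / 112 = 209.60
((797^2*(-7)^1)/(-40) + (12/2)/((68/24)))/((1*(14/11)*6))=831504421/57120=14557.15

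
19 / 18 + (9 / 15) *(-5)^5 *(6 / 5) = -40481 / 18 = -2248.94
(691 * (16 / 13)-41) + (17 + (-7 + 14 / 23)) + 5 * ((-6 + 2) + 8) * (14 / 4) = 266131 / 299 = 890.07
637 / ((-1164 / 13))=-7.11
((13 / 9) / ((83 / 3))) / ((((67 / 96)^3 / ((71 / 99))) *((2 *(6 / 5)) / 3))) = 37806080 / 274596619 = 0.14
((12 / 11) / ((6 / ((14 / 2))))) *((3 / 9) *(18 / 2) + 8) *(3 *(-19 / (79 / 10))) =-7980 / 79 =-101.01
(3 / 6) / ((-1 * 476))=-1 / 952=-0.00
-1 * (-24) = 24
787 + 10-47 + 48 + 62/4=1627/2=813.50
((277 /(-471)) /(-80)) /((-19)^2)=277 /13602480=0.00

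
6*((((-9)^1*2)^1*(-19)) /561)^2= 77976 /34969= 2.23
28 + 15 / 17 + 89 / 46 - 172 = -110405 / 782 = -141.18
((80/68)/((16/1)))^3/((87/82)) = 5125/13677792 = 0.00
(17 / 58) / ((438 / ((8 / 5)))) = 34 / 31755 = 0.00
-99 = -99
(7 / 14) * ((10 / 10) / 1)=1 / 2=0.50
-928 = -928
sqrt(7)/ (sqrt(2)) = sqrt(14)/ 2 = 1.87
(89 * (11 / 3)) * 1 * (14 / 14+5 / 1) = 1958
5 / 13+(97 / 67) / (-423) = 140444 / 368433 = 0.38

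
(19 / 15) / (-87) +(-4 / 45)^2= -0.01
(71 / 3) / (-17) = -1.39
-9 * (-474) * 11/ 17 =46926/ 17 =2760.35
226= 226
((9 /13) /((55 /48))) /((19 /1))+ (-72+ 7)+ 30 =-475043 /13585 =-34.97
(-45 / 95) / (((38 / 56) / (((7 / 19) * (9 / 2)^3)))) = -321489 / 13718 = -23.44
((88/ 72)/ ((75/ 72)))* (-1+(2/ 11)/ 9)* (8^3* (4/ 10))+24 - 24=-794624/ 3375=-235.44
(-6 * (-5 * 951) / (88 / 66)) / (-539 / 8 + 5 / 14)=-44380 / 139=-319.28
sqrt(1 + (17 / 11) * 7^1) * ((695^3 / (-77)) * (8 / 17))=-2685619000 * sqrt(1430) / 14399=-7053100.75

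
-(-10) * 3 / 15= 2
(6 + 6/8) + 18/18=31/4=7.75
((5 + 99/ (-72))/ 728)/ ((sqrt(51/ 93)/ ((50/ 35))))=145 * sqrt(527)/ 346528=0.01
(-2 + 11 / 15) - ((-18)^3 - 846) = 100151 / 15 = 6676.73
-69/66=-23/22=-1.05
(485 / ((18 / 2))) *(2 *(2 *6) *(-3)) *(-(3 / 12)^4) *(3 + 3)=1455 / 16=90.94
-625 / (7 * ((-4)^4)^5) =-625 / 7696581394432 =-0.00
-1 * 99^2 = -9801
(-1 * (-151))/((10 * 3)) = 151/30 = 5.03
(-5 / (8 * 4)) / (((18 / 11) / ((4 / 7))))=-55 / 1008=-0.05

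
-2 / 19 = -0.11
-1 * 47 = -47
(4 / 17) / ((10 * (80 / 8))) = 1 / 425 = 0.00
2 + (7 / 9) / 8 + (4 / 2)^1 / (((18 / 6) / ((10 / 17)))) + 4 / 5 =20131 / 6120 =3.29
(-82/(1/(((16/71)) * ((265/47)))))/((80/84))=-365064/3337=-109.40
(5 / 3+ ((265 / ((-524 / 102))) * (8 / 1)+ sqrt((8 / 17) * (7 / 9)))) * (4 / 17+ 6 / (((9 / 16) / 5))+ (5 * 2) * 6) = -935552800 / 20043+ 11584 * sqrt(238) / 2601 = -46608.58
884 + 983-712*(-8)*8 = 47435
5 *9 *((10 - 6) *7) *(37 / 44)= 11655 / 11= 1059.55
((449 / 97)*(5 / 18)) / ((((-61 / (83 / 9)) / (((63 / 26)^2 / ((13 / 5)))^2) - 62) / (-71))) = 64323545414625 / 44598813538196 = 1.44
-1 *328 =-328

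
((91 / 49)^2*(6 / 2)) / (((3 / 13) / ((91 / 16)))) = 28561 / 112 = 255.01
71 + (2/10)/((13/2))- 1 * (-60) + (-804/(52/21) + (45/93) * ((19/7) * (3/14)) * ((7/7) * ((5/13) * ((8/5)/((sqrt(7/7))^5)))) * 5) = -192.80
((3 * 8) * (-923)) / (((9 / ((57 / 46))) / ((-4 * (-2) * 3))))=-1683552 / 23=-73197.91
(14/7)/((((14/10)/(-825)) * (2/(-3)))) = 1767.86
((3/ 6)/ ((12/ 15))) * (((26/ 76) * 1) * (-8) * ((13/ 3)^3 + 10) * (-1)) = 160355/ 1026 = 156.29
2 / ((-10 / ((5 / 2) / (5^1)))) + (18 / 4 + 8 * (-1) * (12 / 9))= -94 / 15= -6.27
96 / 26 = 48 / 13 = 3.69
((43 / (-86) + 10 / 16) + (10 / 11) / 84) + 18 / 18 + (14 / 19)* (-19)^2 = 493667 / 1848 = 267.14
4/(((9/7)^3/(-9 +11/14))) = -11270/729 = -15.46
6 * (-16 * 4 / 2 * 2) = -384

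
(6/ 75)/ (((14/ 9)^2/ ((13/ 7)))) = 1053/ 17150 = 0.06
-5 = -5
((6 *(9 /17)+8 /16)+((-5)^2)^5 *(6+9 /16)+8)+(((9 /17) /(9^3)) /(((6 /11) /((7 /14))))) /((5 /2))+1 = 64086926.74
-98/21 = -14/3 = -4.67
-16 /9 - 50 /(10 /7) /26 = -731 /234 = -3.12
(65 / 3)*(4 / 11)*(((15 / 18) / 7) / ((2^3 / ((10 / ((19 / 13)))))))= 21125 / 26334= 0.80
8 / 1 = 8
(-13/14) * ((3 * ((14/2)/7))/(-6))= 13/28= 0.46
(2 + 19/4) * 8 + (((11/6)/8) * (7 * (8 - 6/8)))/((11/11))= 12601/192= 65.63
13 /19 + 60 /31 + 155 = 92838 /589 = 157.62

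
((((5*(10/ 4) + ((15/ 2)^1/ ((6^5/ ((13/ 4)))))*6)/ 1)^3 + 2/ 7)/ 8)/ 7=566984784928007/ 16181071183872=35.04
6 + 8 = 14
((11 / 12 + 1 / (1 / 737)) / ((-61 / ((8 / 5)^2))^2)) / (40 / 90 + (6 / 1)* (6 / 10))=388608 / 1209325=0.32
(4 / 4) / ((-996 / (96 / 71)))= -8 / 5893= -0.00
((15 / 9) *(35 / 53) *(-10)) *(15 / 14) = -625 / 53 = -11.79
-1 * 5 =-5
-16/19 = -0.84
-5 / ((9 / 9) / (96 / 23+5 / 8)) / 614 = -4415 / 112976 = -0.04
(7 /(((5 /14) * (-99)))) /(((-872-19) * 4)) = 49 /882090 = 0.00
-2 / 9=-0.22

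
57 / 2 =28.50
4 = 4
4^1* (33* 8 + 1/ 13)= 13732/ 13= 1056.31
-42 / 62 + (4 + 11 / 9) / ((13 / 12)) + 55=71504 / 1209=59.14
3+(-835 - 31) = -863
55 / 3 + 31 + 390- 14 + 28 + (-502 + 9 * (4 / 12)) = -137 / 3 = -45.67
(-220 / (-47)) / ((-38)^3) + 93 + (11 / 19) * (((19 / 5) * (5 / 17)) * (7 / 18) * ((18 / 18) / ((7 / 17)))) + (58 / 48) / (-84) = 20276276101 / 216634656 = 93.60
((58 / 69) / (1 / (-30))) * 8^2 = -37120 / 23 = -1613.91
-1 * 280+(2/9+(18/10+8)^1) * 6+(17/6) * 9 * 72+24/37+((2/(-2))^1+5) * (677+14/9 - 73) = 6724942/1665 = 4039.00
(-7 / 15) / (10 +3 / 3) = -7 / 165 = -0.04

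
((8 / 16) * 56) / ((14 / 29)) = 58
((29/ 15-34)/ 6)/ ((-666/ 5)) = 13/ 324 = 0.04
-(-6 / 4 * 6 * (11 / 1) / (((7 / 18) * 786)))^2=-88209 / 840889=-0.10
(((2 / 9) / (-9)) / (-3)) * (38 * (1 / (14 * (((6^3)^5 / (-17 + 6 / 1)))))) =-209 / 399892329381888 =-0.00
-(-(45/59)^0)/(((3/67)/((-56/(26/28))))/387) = -521239.38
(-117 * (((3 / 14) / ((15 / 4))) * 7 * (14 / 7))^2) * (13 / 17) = -24336 / 425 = -57.26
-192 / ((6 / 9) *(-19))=288 / 19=15.16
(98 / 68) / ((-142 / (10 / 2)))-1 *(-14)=67347 / 4828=13.95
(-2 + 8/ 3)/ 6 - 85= -764/ 9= -84.89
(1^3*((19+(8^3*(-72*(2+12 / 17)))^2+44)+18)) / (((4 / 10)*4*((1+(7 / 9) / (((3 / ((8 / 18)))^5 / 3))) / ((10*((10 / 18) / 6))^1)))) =5757138660.22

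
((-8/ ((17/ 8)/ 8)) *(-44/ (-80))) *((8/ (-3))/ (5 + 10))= 11264/ 3825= 2.94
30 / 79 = 0.38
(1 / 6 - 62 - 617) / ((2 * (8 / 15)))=-20365 / 32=-636.41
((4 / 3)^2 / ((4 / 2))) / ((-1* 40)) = -0.02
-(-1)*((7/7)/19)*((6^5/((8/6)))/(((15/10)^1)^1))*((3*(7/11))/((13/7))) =571536/2717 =210.36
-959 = -959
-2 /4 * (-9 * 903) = 8127 /2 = 4063.50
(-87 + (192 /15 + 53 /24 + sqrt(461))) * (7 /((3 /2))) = -60473 /180 + 14 * sqrt(461) /3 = -235.76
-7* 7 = -49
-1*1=-1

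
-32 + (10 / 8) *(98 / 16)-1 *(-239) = 6869 / 32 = 214.66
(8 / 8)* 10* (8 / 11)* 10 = 800 / 11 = 72.73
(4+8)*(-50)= -600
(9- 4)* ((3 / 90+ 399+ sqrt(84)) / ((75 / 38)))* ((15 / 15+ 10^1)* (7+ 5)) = 3344* sqrt(21) / 5+ 10007756 / 75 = 136501.57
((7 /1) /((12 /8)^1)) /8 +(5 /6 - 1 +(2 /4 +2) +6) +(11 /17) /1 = 1951 /204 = 9.56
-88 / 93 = -0.95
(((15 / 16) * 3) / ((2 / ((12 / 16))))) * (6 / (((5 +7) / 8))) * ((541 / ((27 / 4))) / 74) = 2705 / 592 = 4.57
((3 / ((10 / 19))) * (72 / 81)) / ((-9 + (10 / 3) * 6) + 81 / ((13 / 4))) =988 / 7005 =0.14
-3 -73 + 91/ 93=-6977/ 93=-75.02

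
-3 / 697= -0.00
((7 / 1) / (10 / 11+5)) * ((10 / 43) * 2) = 308 / 559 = 0.55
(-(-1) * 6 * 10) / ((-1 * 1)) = -60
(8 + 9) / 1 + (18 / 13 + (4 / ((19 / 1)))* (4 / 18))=40973 / 2223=18.43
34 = 34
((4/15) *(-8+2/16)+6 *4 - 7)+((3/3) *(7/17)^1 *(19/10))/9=2293/153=14.99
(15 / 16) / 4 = 15 / 64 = 0.23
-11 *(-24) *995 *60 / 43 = 15760800 / 43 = 366530.23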